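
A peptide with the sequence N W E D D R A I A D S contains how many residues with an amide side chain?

Asparagine (N) and glutamine (Q) have uncharged amide side chains.
Matching residues: N1.

1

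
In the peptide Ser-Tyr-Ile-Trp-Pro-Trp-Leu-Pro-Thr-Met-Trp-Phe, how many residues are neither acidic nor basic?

Acidic: D, E. Basic: K, R, H. All other residues are neither.
Matching residues: Ser1, Tyr2, Ile3, Trp4, Pro5, Trp6, Leu7, Pro8, Thr9, Met10, Trp11, Phe12.

12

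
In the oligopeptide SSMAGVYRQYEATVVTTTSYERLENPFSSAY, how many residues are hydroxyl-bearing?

S, T, and Y are the three residues with a side-chain hydroxyl.
Matching residues: S1, S2, Y7, Y10, T13, T16, T17, T18, S19, Y20, S28, S29, Y31.

13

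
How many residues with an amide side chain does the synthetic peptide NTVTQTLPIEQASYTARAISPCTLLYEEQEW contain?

The amide-side-chain residues are Asn (N) and Gln (Q).
Matching residues: N1, Q5, Q11, Q29.

4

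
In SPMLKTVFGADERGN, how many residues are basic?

2

Lysine (K), arginine (R), and histidine (H) have basic, nitrogen-containing side chains.
Matching residues: K5, R13.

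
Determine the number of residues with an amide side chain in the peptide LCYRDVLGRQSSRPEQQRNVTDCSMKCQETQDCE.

Only N (asparagine) and Q (glutamine) carry a side-chain carboxamide.
Matching residues: Q10, Q16, Q17, N19, Q28, Q31.

6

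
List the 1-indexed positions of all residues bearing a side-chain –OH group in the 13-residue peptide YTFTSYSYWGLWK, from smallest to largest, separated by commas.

1, 2, 4, 5, 6, 7, 8

S, T, and Y are the three residues with a side-chain hydroxyl.
Matching residues: Y1, T2, T4, S5, Y6, S7, Y8.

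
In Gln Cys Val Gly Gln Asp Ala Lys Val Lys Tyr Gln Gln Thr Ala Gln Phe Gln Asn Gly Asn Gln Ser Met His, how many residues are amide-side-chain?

9

Only N (asparagine) and Q (glutamine) carry a side-chain carboxamide.
Matching residues: Gln1, Gln5, Gln12, Gln13, Gln16, Gln18, Asn19, Asn21, Gln22.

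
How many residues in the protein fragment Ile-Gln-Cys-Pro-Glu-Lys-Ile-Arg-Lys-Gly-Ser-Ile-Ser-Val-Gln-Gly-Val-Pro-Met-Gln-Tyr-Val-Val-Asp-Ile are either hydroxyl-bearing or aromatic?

3

Hydroxyl-bearing: S, T, Y. Aromatic: F, W, Y.
Hydroxyl-bearing residues here: Ser11, Ser13, Tyr21 (3).
Aromatic residues here: Tyr21 (1).
Y is in both groups, so the 1 Y residue must not be double-counted.
Total = 3 + 1 − 1 = 3.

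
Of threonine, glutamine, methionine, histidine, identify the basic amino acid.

histidine

The basic amino acids are Lys (K), Arg (R), and His (H).
Of the listed options, only histidine belongs to this group.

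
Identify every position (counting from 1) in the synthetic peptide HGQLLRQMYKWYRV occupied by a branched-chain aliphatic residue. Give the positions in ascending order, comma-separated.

Matching residues: L4, L5, V14.

4, 5, 14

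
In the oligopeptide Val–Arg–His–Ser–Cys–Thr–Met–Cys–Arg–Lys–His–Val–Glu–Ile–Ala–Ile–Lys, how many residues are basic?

6

Lysine (K), arginine (R), and histidine (H) have basic, nitrogen-containing side chains.
Matching residues: Arg2, His3, Arg9, Lys10, His11, Lys17.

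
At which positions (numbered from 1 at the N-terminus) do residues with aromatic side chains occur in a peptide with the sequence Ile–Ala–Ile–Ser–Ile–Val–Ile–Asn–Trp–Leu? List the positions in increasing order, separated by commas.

9

F, W, and Y each carry an aromatic ring on the side chain.
Matching residues: Trp9.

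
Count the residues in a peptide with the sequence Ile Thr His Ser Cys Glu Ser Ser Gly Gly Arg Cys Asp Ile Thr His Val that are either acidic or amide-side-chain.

Acidic: D, E. Amide-side-chain: N, Q.
Acidic residues here: Glu6, Asp13 (2).
Amide-side-chain residues here: none (0).
The two groups share no amino acid, so total = 2 + 0 = 2.

2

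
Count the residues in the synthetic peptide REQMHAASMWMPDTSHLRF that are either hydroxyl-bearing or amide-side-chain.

4

Hydroxyl-bearing: S, T, Y. Amide-side-chain: N, Q.
Hydroxyl-bearing residues here: S8, T14, S15 (3).
Amide-side-chain residues here: Q3 (1).
The two groups share no amino acid, so total = 3 + 1 = 4.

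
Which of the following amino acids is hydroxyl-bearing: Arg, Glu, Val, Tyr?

The –OH-bearing residues are Ser, Thr (aliphatic alcohols), and Tyr (phenol).
Of the listed options, only Tyr belongs to this group.

Tyr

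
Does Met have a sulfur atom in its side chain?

Yes

Only Cys (C) and Met (M) have a sulfur atom in the side chain.
Methionine is in this group.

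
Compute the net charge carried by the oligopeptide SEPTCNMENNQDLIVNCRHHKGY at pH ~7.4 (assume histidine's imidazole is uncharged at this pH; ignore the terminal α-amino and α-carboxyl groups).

Near pH 7.4, K and R contribute +1 each, D and E contribute −1 each, and every other side chain (His included, as stated) is uncharged.
Positive (K, R): R18, K21 → +2.
Negative (D, E): E2, E8, D12 → −3.
Net charge = (+2) + (−3) = −1.

-1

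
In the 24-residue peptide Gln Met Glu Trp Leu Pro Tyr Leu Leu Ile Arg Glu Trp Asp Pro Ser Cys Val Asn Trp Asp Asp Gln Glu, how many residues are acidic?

6

The acidic residues are Asp (D) and Glu (E), whose side chains end in a carboxylate group.
Matching residues: Glu3, Glu12, Asp14, Asp21, Asp22, Glu24.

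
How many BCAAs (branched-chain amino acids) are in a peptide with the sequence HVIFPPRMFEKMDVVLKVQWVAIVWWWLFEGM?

The BCAAs are Val, Leu, and Ile — aliphatic side chains with a branch point.
Matching residues: V2, I3, V14, V15, L16, V18, V21, I23, V24, L28.

10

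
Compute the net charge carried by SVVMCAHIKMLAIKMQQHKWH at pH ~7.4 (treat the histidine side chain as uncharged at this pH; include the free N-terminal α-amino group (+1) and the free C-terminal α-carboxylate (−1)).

At pH ~7.4 the Lys and Arg side chains are protonated (+1), the Asp and Glu side chains are deprotonated (−1), and with His taken as neutral all other side chains carry no charge.
Positive (K, R): K9, K14, K19 → +3.
Negative (D, E): none → −0.
The N-terminus (+1) and C-terminus (−1) cancel.
Net charge = (+3) + (−0) = +3.

+3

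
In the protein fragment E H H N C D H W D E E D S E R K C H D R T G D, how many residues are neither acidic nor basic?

7

Acidic: D, E. Basic: K, R, H. All other residues are neither.
Matching residues: N4, C5, W8, S13, C17, T21, G22.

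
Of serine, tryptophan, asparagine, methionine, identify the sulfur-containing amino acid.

Cysteine (C, thiol) and methionine (M, thioether) are the two sulfur-containing amino acids.
Of the listed options, only methionine belongs to this group.

methionine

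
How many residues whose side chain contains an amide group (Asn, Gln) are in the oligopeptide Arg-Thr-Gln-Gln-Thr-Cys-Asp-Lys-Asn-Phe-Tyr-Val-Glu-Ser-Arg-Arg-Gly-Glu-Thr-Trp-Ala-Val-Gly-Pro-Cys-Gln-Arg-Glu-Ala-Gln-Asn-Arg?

6

Matching residues: Gln3, Gln4, Asn9, Gln26, Gln30, Asn31.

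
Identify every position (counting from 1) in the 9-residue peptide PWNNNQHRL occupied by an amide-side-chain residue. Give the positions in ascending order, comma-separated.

The amide-side-chain residues are Asn (N) and Gln (Q).
Matching residues: N3, N4, N5, Q6.

3, 4, 5, 6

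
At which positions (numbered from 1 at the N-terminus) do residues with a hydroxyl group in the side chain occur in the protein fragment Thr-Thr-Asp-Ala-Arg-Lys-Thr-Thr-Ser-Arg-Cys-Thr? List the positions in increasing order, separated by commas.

1, 2, 7, 8, 9, 12

S, T, and Y are the three residues with a side-chain hydroxyl.
Matching residues: Thr1, Thr2, Thr7, Thr8, Ser9, Thr12.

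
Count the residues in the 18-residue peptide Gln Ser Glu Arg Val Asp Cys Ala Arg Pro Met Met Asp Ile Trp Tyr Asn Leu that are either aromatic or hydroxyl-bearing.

Aromatic: F, W, Y. Hydroxyl-bearing: S, T, Y.
Aromatic residues here: Trp15, Tyr16 (2).
Hydroxyl-bearing residues here: Ser2, Tyr16 (2).
Y is in both groups, so the 1 Y residue must not be double-counted.
Total = 2 + 2 − 1 = 3.

3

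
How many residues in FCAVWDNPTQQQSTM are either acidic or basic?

1

Acidic: D, E. Basic: H, K, R.
Acidic residues here: D6 (1).
Basic residues here: none (0).
The two groups share no amino acid, so total = 1 + 0 = 1.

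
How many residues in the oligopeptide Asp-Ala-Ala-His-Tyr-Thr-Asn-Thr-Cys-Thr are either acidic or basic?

Acidic: D, E. Basic: H, K, R.
Acidic residues here: Asp1 (1).
Basic residues here: His4 (1).
The two groups share no amino acid, so total = 1 + 1 = 2.

2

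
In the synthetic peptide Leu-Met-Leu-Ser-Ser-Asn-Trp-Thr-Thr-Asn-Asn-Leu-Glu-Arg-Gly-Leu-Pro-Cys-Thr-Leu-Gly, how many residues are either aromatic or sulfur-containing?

3

Aromatic: F, W, Y. Sulfur-containing: C, M.
Aromatic residues here: Trp7 (1).
Sulfur-containing residues here: Met2, Cys18 (2).
The two groups share no amino acid, so total = 1 + 2 = 3.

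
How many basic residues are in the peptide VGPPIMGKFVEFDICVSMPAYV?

K, R, and H are the three residues with basic side chains (ε-amine, guanidinium, and imidazole respectively).
Matching residues: K8.

1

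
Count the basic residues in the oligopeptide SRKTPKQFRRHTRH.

8

Lysine (K), arginine (R), and histidine (H) have basic, nitrogen-containing side chains.
Matching residues: R2, K3, K6, R9, R10, H11, R13, H14.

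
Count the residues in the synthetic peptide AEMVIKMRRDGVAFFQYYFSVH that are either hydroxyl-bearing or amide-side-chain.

4

Hydroxyl-bearing: S, T, Y. Amide-side-chain: N, Q.
Hydroxyl-bearing residues here: Y17, Y18, S20 (3).
Amide-side-chain residues here: Q16 (1).
The two groups share no amino acid, so total = 3 + 1 = 4.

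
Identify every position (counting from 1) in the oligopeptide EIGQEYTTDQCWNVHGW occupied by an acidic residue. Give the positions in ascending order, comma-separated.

1, 5, 9

Matching residues: E1, E5, D9.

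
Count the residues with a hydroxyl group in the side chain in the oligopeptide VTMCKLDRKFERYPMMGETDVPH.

Serine (S), threonine (T), and tyrosine (Y) each carry a hydroxyl group on the side chain.
Matching residues: T2, Y13, T19.

3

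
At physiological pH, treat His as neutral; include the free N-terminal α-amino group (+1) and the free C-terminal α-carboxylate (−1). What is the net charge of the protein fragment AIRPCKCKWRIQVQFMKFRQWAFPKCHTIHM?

Near pH 7.4, K and R contribute +1 each, D and E contribute −1 each, and every other side chain (His included, as stated) is uncharged.
Positive (K, R): R3, K6, K8, R10, K17, R19, K25 → +7.
Negative (D, E): none → −0.
The N-terminus (+1) and C-terminus (−1) cancel.
Net charge = (+7) + (−0) = +7.

+7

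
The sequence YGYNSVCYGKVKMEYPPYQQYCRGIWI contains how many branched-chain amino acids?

4

The BCAAs are Val, Leu, and Ile — aliphatic side chains with a branch point.
Matching residues: V6, V11, I25, I27.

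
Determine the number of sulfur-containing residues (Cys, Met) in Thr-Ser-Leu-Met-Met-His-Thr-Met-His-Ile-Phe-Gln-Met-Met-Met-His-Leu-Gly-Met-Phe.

Matching residues: Met4, Met5, Met8, Met13, Met14, Met15, Met19.

7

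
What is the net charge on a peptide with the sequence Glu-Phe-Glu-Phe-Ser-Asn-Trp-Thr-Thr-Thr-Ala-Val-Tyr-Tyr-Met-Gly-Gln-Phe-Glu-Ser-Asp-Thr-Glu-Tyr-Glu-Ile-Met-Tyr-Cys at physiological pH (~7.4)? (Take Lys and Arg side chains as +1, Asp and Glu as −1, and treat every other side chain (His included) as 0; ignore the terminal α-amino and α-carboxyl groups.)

Positive (K, R): none → +0.
Negative (D, E): Glu1, Glu3, Glu19, Asp21, Glu23, Glu25 → −6.
Net charge = (+0) + (−6) = −6.

-6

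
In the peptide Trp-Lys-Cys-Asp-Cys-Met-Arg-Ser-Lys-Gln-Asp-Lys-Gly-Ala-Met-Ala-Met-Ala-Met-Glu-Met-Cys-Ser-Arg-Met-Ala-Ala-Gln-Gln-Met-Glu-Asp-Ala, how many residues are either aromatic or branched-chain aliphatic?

1

Aromatic: F, W, Y. Branched-chain aliphatic: I, L, V.
Aromatic residues here: Trp1 (1).
Branched-chain aliphatic residues here: none (0).
The two groups share no amino acid, so total = 1 + 0 = 1.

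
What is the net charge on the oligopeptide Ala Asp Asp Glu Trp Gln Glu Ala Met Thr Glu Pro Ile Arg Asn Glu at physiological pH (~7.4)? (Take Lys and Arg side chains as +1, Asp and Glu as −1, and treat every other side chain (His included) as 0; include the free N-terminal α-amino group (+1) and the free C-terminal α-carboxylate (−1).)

-5

Positive (K, R): Arg14 → +1.
Negative (D, E): Asp2, Asp3, Glu4, Glu7, Glu11, Glu16 → −6.
The N-terminus (+1) and C-terminus (−1) cancel.
Net charge = (+1) + (−6) = −5.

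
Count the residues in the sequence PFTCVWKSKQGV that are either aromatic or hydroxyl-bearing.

4

Aromatic: F, W, Y. Hydroxyl-bearing: S, T, Y.
Aromatic residues here: F2, W6 (2).
Hydroxyl-bearing residues here: T3, S8 (2).
(Y belongs to both groups, but none appear in this sequence.) Total = 2 + 2 = 4.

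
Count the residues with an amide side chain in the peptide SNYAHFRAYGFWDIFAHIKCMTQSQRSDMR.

3

The amide-side-chain residues are Asn (N) and Gln (Q).
Matching residues: N2, Q23, Q25.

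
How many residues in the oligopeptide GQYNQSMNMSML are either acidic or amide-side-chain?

Acidic: D, E. Amide-side-chain: N, Q.
Acidic residues here: none (0).
Amide-side-chain residues here: Q2, N4, Q5, N8 (4).
The two groups share no amino acid, so total = 0 + 4 = 4.

4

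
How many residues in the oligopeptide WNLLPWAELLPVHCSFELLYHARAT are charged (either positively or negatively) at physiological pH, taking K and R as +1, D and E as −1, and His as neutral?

Charged side chains at pH ~7.4: K, R (positive); D, E (negative).
Matching residues: E8, E17, R23.

3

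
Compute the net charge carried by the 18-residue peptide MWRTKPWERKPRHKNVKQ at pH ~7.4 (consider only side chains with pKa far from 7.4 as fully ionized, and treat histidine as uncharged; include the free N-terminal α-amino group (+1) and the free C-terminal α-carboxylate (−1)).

+6

At pH ~7.4 the Lys and Arg side chains are protonated (+1), the Asp and Glu side chains are deprotonated (−1), and with His taken as neutral all other side chains carry no charge.
Positive (K, R): R3, K5, R9, K10, R12, K14, K17 → +7.
Negative (D, E): E8 → −1.
The N-terminus (+1) and C-terminus (−1) cancel.
Net charge = (+7) + (−1) = +6.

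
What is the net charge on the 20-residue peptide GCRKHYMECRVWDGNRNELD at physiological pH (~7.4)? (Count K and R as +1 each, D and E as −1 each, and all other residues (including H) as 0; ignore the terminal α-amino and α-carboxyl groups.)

Positive (K, R): R3, K4, R10, R16 → +4.
Negative (D, E): E8, D13, E18, D20 → −4.
Net charge = (+4) + (−4) = 0.

0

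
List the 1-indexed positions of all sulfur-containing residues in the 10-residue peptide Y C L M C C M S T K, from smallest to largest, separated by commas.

Cysteine (C, thiol) and methionine (M, thioether) are the two sulfur-containing amino acids.
Matching residues: C2, M4, C5, C6, M7.

2, 4, 5, 6, 7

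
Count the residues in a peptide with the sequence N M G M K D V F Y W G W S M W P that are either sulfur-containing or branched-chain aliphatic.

4

Sulfur-containing: C, M. Branched-chain aliphatic: I, L, V.
Sulfur-containing residues here: M2, M4, M14 (3).
Branched-chain aliphatic residues here: V7 (1).
The two groups share no amino acid, so total = 3 + 1 = 4.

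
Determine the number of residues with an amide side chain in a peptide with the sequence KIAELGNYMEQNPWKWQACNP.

5

Asparagine (N) and glutamine (Q) have uncharged amide side chains.
Matching residues: N7, Q11, N12, Q17, N20.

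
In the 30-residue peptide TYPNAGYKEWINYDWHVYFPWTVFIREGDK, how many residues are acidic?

Only D (aspartate) and E (glutamate) carry a side-chain carboxylic acid.
Matching residues: E9, D14, E27, D29.

4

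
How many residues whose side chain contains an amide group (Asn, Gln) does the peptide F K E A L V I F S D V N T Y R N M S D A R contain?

2

Matching residues: N12, N16.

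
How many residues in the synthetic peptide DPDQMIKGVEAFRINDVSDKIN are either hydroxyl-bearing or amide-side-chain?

4

Hydroxyl-bearing: S, T, Y. Amide-side-chain: N, Q.
Hydroxyl-bearing residues here: S18 (1).
Amide-side-chain residues here: Q4, N15, N22 (3).
The two groups share no amino acid, so total = 1 + 3 = 4.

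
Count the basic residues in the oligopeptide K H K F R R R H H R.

9

Lysine (K), arginine (R), and histidine (H) have basic, nitrogen-containing side chains.
Matching residues: K1, H2, K3, R5, R6, R7, H8, H9, R10.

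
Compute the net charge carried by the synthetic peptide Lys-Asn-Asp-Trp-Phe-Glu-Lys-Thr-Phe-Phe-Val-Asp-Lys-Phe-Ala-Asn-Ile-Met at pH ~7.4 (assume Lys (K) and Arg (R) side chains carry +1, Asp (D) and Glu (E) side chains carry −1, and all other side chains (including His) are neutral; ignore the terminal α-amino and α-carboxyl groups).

Positive (K, R): Lys1, Lys7, Lys13 → +3.
Negative (D, E): Asp3, Glu6, Asp12 → −3.
Net charge = (+3) + (−3) = 0.

0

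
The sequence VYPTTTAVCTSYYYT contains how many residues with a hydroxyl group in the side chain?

10

Serine (S), threonine (T), and tyrosine (Y) each carry a hydroxyl group on the side chain.
Matching residues: Y2, T4, T5, T6, T10, S11, Y12, Y13, Y14, T15.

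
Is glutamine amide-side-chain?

Yes

The amide-side-chain residues are Asn (N) and Gln (Q).
Glutamine is in this group.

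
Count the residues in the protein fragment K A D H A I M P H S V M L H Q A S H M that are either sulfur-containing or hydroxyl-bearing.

5

Sulfur-containing: C, M. Hydroxyl-bearing: S, T, Y.
Sulfur-containing residues here: M7, M12, M19 (3).
Hydroxyl-bearing residues here: S10, S17 (2).
The two groups share no amino acid, so total = 3 + 2 = 5.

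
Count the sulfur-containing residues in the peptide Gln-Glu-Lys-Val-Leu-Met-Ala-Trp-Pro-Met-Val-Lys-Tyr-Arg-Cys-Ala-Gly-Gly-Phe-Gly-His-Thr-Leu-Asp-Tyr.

3

The sulfur-bearing residues are cysteine (–SH) and methionine (–S–CH₃).
Matching residues: Met6, Met10, Cys15.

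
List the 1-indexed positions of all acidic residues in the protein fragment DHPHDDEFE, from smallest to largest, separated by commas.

Aspartate (D) and glutamate (E) have carboxylic-acid side chains and are the acidic amino acids.
Matching residues: D1, D5, D6, E7, E9.

1, 5, 6, 7, 9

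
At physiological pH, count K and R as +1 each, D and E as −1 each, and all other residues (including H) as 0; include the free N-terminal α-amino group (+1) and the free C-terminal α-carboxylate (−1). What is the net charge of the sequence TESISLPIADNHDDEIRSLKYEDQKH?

-4

Positive (K, R): R17, K20, K25 → +3.
Negative (D, E): E2, D10, D13, D14, E15, E22, D23 → −7.
The N-terminus (+1) and C-terminus (−1) cancel.
Net charge = (+3) + (−7) = −4.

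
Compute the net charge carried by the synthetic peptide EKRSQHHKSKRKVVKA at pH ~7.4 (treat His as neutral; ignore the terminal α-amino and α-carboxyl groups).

The side chains ionized at physiological pH are Lys/Arg (+1) and Asp/Glu (−1); with His treated as neutral, nothing else contributes.
Positive (K, R): K2, R3, K8, K10, R11, K12, K15 → +7.
Negative (D, E): E1 → −1.
Net charge = (+7) + (−1) = +6.

+6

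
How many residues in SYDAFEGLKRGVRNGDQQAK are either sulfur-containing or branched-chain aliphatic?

Sulfur-containing: C, M. Branched-chain aliphatic: I, L, V.
Sulfur-containing residues here: none (0).
Branched-chain aliphatic residues here: L8, V12 (2).
The two groups share no amino acid, so total = 0 + 2 = 2.

2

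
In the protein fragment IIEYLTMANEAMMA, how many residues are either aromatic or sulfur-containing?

Aromatic: F, W, Y. Sulfur-containing: C, M.
Aromatic residues here: Y4 (1).
Sulfur-containing residues here: M7, M12, M13 (3).
The two groups share no amino acid, so total = 1 + 3 = 4.

4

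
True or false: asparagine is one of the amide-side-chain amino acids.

Asparagine (N) and glutamine (Q) have uncharged amide side chains.
Asparagine is in this group.

True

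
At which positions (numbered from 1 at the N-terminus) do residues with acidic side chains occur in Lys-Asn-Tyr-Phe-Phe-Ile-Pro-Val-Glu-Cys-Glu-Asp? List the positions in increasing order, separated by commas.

9, 11, 12

Only D (aspartate) and E (glutamate) carry a side-chain carboxylic acid.
Matching residues: Glu9, Glu11, Asp12.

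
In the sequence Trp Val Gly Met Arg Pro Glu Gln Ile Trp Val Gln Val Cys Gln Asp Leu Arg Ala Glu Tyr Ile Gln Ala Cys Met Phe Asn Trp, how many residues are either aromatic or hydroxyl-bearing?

5

Aromatic: F, W, Y. Hydroxyl-bearing: S, T, Y.
Aromatic residues here: Trp1, Trp10, Tyr21, Phe27, Trp29 (5).
Hydroxyl-bearing residues here: Tyr21 (1).
Y is in both groups, so the 1 Y residue must not be double-counted.
Total = 5 + 1 − 1 = 5.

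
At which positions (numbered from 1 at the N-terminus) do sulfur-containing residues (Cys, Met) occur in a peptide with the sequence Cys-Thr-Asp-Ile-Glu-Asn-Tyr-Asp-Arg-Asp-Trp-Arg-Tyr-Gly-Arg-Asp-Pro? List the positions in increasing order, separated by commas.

1

Matching residues: Cys1.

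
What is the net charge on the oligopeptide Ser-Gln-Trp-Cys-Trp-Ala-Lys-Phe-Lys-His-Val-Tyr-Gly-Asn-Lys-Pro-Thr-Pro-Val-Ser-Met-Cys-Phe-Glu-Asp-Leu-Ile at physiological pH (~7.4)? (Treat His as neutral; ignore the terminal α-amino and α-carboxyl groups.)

Near pH 7.4, K and R contribute +1 each, D and E contribute −1 each, and every other side chain (His included, as stated) is uncharged.
Positive (K, R): Lys7, Lys9, Lys15 → +3.
Negative (D, E): Glu24, Asp25 → −2.
Net charge = (+3) + (−2) = +1.

+1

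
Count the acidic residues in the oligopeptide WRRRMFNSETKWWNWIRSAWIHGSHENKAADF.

3

Aspartate (D) and glutamate (E) have carboxylic-acid side chains and are the acidic amino acids.
Matching residues: E9, E26, D31.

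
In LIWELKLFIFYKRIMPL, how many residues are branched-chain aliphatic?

7

The BCAAs are Val, Leu, and Ile — aliphatic side chains with a branch point.
Matching residues: L1, I2, L5, L7, I9, I14, L17.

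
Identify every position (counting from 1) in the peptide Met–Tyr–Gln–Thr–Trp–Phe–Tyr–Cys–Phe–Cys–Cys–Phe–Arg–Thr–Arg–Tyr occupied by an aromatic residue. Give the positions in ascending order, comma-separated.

2, 5, 6, 7, 9, 12, 16

F, W, and Y each carry an aromatic ring on the side chain.
Matching residues: Tyr2, Trp5, Phe6, Tyr7, Phe9, Phe12, Tyr16.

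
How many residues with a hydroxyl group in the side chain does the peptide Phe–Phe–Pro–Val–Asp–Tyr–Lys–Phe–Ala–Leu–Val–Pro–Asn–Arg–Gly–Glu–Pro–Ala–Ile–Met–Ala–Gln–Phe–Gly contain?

Serine (S), threonine (T), and tyrosine (Y) each carry a hydroxyl group on the side chain.
Matching residues: Tyr6.

1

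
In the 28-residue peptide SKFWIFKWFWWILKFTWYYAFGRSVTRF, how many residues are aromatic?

Phenylalanine (F), tryptophan (W), and tyrosine (Y) have aromatic ring side chains.
Matching residues: F3, W4, F6, W8, F9, W10, W11, F15, W17, Y18, Y19, F21, F28.

13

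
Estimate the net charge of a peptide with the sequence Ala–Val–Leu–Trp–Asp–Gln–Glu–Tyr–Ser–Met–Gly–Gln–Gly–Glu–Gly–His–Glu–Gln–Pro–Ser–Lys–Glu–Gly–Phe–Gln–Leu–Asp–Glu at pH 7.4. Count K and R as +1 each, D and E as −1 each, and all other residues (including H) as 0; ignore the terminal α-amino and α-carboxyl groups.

-6

Positive (K, R): Lys21 → +1.
Negative (D, E): Asp5, Glu7, Glu14, Glu17, Glu22, Asp27, Glu28 → −7.
Net charge = (+1) + (−7) = −6.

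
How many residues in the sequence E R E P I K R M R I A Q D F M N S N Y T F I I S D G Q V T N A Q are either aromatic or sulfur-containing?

5

Aromatic: F, W, Y. Sulfur-containing: C, M.
Aromatic residues here: F14, Y19, F21 (3).
Sulfur-containing residues here: M8, M15 (2).
The two groups share no amino acid, so total = 3 + 2 = 5.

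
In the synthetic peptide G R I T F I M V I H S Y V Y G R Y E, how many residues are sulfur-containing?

1

The sulfur-bearing residues are cysteine (–SH) and methionine (–S–CH₃).
Matching residues: M7.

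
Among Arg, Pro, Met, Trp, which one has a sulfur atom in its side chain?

Met

Only Cys (C) and Met (M) have a sulfur atom in the side chain.
Of the listed options, only Met belongs to this group.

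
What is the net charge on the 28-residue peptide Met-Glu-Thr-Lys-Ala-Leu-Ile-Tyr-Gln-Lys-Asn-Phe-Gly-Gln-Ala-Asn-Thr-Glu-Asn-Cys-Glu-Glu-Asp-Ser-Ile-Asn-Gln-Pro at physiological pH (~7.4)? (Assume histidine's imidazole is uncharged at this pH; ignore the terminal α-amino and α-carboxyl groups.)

Near pH 7.4, K and R contribute +1 each, D and E contribute −1 each, and every other side chain (His included, as stated) is uncharged.
Positive (K, R): Lys4, Lys10 → +2.
Negative (D, E): Glu2, Glu18, Glu21, Glu22, Asp23 → −5.
Net charge = (+2) + (−5) = −3.

-3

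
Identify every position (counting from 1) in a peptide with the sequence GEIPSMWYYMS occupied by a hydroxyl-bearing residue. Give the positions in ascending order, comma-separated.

5, 8, 9, 11

S, T, and Y are the three residues with a side-chain hydroxyl.
Matching residues: S5, Y8, Y9, S11.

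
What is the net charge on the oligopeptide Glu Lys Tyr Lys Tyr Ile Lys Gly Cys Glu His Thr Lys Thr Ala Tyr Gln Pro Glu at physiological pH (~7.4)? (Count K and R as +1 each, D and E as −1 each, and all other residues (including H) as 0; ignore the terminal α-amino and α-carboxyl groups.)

+1

Positive (K, R): Lys2, Lys4, Lys7, Lys13 → +4.
Negative (D, E): Glu1, Glu10, Glu19 → −3.
Net charge = (+4) + (−3) = +1.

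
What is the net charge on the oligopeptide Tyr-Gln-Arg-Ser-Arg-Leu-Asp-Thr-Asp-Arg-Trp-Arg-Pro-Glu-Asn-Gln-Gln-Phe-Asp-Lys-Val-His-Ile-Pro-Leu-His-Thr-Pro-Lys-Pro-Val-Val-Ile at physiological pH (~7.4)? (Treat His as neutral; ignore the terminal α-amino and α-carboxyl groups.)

The side chains ionized at physiological pH are Lys/Arg (+1) and Asp/Glu (−1); with His treated as neutral, nothing else contributes.
Positive (K, R): Arg3, Arg5, Arg10, Arg12, Lys20, Lys29 → +6.
Negative (D, E): Asp7, Asp9, Glu14, Asp19 → −4.
Net charge = (+6) + (−4) = +2.

+2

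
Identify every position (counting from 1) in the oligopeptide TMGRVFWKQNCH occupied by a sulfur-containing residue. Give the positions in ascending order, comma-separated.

2, 11

Matching residues: M2, C11.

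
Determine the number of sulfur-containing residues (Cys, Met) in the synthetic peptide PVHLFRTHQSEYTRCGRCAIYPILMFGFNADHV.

Matching residues: C15, C18, M25.

3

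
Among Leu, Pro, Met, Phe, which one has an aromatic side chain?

The aromatic amino acids are Phe (F, benzyl), Trp (W, indole), and Tyr (Y, phenol).
Of the listed options, only Phe belongs to this group.

Phe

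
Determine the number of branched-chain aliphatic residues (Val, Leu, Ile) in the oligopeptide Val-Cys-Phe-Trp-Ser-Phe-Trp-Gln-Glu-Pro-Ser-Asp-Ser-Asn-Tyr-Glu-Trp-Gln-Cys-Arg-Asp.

Matching residues: Val1.

1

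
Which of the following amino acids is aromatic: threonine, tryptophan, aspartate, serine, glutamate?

tryptophan

F, W, and Y each carry an aromatic ring on the side chain.
Of the listed options, only tryptophan belongs to this group.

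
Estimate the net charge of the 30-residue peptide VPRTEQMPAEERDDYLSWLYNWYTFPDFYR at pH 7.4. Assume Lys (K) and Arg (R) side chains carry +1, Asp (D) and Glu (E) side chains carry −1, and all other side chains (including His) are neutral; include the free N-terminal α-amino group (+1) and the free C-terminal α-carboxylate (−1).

-3

Positive (K, R): R3, R12, R30 → +3.
Negative (D, E): E5, E10, E11, D13, D14, D27 → −6.
The N-terminus (+1) and C-terminus (−1) cancel.
Net charge = (+3) + (−6) = −3.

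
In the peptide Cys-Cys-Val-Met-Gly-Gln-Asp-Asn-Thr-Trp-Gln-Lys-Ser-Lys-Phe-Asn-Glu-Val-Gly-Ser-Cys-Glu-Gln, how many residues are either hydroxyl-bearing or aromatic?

5

Hydroxyl-bearing: S, T, Y. Aromatic: F, W, Y.
Hydroxyl-bearing residues here: Thr9, Ser13, Ser20 (3).
Aromatic residues here: Trp10, Phe15 (2).
(Y belongs to both groups, but none appear in this sequence.) Total = 3 + 2 = 5.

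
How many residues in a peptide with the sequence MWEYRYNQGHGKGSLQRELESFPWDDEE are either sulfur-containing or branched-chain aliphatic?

3

Sulfur-containing: C, M. Branched-chain aliphatic: I, L, V.
Sulfur-containing residues here: M1 (1).
Branched-chain aliphatic residues here: L15, L19 (2).
The two groups share no amino acid, so total = 1 + 2 = 3.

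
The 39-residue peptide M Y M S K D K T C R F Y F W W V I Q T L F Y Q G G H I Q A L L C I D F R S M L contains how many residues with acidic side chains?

2

Only D (aspartate) and E (glutamate) carry a side-chain carboxylic acid.
Matching residues: D6, D34.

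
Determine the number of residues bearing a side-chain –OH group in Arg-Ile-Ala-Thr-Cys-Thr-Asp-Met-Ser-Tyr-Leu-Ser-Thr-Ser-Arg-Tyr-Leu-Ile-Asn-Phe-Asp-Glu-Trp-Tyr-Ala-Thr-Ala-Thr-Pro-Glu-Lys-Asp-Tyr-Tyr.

13

Serine (S), threonine (T), and tyrosine (Y) each carry a hydroxyl group on the side chain.
Matching residues: Thr4, Thr6, Ser9, Tyr10, Ser12, Thr13, Ser14, Tyr16, Tyr24, Thr26, Thr28, Tyr33, Tyr34.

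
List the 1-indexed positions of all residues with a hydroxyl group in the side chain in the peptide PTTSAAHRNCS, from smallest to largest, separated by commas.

S, T, and Y are the three residues with a side-chain hydroxyl.
Matching residues: T2, T3, S4, S11.

2, 3, 4, 11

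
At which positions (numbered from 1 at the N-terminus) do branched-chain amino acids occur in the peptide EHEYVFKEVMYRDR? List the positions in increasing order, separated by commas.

V, L, and I make up the branched-chain aliphatic group.
Matching residues: V5, V9.

5, 9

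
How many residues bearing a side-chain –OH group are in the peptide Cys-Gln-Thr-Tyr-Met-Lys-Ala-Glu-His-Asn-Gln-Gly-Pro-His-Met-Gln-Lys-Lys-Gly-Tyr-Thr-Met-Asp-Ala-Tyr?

Serine (S), threonine (T), and tyrosine (Y) each carry a hydroxyl group on the side chain.
Matching residues: Thr3, Tyr4, Tyr20, Thr21, Tyr25.

5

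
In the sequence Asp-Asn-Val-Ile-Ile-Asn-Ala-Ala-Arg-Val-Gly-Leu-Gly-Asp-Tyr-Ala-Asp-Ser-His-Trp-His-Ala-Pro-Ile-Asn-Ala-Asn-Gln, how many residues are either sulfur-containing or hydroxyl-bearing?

Sulfur-containing: C, M. Hydroxyl-bearing: S, T, Y.
Sulfur-containing residues here: none (0).
Hydroxyl-bearing residues here: Tyr15, Ser18 (2).
The two groups share no amino acid, so total = 0 + 2 = 2.

2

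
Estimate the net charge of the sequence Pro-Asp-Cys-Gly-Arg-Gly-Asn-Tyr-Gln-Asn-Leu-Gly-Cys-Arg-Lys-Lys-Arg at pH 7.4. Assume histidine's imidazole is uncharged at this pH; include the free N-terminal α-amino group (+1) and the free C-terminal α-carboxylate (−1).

+4

The side chains ionized at physiological pH are Lys/Arg (+1) and Asp/Glu (−1); with His treated as neutral, nothing else contributes.
Positive (K, R): Arg5, Arg14, Lys15, Lys16, Arg17 → +5.
Negative (D, E): Asp2 → −1.
The N-terminus (+1) and C-terminus (−1) cancel.
Net charge = (+5) + (−1) = +4.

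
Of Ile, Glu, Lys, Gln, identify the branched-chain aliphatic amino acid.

V, L, and I make up the branched-chain aliphatic group.
Of the listed options, only Ile belongs to this group.

Ile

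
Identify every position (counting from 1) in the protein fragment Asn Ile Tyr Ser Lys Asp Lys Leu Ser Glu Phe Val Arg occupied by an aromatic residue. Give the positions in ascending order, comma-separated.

3, 11

Phenylalanine (F), tryptophan (W), and tyrosine (Y) have aromatic ring side chains.
Matching residues: Tyr3, Phe11.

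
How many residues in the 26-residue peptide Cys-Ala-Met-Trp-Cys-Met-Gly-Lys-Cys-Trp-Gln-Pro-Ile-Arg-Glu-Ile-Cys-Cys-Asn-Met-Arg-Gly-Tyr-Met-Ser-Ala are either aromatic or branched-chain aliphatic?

5

Aromatic: F, W, Y. Branched-chain aliphatic: I, L, V.
Aromatic residues here: Trp4, Trp10, Tyr23 (3).
Branched-chain aliphatic residues here: Ile13, Ile16 (2).
The two groups share no amino acid, so total = 3 + 2 = 5.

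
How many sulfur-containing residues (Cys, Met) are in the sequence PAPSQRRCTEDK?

Matching residues: C8.

1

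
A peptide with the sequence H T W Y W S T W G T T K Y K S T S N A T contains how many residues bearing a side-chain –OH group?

11

S, T, and Y are the three residues with a side-chain hydroxyl.
Matching residues: T2, Y4, S6, T7, T10, T11, Y13, S15, T16, S17, T20.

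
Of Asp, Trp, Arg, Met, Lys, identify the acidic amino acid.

Asp

Aspartate (D) and glutamate (E) have carboxylic-acid side chains and are the acidic amino acids.
Of the listed options, only Asp belongs to this group.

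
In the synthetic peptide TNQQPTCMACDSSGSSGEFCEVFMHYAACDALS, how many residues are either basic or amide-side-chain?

4

Basic: H, K, R. Amide-side-chain: N, Q.
Basic residues here: H25 (1).
Amide-side-chain residues here: N2, Q3, Q4 (3).
The two groups share no amino acid, so total = 1 + 3 = 4.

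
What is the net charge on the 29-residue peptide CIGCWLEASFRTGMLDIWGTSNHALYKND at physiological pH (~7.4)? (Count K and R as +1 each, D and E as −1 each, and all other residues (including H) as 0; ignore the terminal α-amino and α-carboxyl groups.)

Positive (K, R): R11, K27 → +2.
Negative (D, E): E7, D16, D29 → −3.
Net charge = (+2) + (−3) = −1.

-1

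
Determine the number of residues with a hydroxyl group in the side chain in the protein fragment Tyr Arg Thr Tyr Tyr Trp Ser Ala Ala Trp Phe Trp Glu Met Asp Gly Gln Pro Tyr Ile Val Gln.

S, T, and Y are the three residues with a side-chain hydroxyl.
Matching residues: Tyr1, Thr3, Tyr4, Tyr5, Ser7, Tyr19.

6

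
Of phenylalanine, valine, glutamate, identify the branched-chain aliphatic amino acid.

valine

The BCAAs are Val, Leu, and Ile — aliphatic side chains with a branch point.
Of the listed options, only valine belongs to this group.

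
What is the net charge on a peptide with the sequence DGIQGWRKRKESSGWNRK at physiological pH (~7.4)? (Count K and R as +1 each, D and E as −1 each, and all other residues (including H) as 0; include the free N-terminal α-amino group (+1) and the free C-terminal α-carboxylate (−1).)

Positive (K, R): R7, K8, R9, K10, R17, K18 → +6.
Negative (D, E): D1, E11 → −2.
The N-terminus (+1) and C-terminus (−1) cancel.
Net charge = (+6) + (−2) = +4.

+4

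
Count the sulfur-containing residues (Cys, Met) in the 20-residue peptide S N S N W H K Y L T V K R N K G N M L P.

1

Matching residues: M18.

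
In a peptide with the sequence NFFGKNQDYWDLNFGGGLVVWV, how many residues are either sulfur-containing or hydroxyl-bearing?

1

Sulfur-containing: C, M. Hydroxyl-bearing: S, T, Y.
Sulfur-containing residues here: none (0).
Hydroxyl-bearing residues here: Y9 (1).
The two groups share no amino acid, so total = 0 + 1 = 1.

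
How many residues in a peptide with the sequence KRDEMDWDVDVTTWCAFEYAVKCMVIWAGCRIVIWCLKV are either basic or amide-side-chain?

Basic: H, K, R. Amide-side-chain: N, Q.
Basic residues here: K1, R2, K22, R31, K38 (5).
Amide-side-chain residues here: none (0).
The two groups share no amino acid, so total = 5 + 0 = 5.

5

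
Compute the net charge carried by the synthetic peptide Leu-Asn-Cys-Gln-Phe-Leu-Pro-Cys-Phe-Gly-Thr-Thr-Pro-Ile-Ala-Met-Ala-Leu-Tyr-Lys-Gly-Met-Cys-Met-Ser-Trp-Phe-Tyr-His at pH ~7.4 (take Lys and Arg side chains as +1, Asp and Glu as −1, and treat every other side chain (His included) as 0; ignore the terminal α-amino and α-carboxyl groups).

Positive (K, R): Lys20 → +1.
Negative (D, E): none → −0.
Net charge = (+1) + (−0) = +1.

+1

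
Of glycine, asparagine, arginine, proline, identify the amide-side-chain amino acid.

Asparagine (N) and glutamine (Q) have uncharged amide side chains.
Of the listed options, only asparagine belongs to this group.

asparagine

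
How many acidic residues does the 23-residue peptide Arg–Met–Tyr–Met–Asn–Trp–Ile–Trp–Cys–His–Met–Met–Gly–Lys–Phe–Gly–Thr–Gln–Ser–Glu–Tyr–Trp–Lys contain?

1

The acidic residues are Asp (D) and Glu (E), whose side chains end in a carboxylate group.
Matching residues: Glu20.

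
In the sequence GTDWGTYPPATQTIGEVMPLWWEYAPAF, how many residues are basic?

The basic amino acids are Lys (K), Arg (R), and His (H).
None of the 28 residues belong to this group.

0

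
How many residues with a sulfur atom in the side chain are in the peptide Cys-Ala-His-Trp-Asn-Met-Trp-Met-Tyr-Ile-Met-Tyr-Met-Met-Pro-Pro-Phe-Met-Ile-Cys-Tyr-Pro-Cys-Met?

10

Only Cys (C) and Met (M) have a sulfur atom in the side chain.
Matching residues: Cys1, Met6, Met8, Met11, Met13, Met14, Met18, Cys20, Cys23, Met24.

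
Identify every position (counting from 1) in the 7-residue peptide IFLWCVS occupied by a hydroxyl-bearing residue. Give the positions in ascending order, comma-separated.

Serine (S), threonine (T), and tyrosine (Y) each carry a hydroxyl group on the side chain.
Matching residues: S7.

7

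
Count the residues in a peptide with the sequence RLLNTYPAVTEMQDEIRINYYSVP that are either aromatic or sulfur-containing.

Aromatic: F, W, Y. Sulfur-containing: C, M.
Aromatic residues here: Y6, Y20, Y21 (3).
Sulfur-containing residues here: M12 (1).
The two groups share no amino acid, so total = 3 + 1 = 4.

4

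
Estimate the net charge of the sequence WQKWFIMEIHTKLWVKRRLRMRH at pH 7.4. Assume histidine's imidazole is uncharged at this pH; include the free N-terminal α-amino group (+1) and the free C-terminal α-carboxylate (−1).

+6

At pH ~7.4 the Lys and Arg side chains are protonated (+1), the Asp and Glu side chains are deprotonated (−1), and with His taken as neutral all other side chains carry no charge.
Positive (K, R): K3, K12, K16, R17, R18, R20, R22 → +7.
Negative (D, E): E8 → −1.
The N-terminus (+1) and C-terminus (−1) cancel.
Net charge = (+7) + (−1) = +6.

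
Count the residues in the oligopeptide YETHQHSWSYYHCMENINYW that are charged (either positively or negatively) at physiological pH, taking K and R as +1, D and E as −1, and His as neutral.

Charged side chains at pH ~7.4: K, R (positive); D, E (negative).
Matching residues: E2, E15.

2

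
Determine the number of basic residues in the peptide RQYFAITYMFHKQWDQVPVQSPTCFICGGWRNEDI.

4

Lysine (K), arginine (R), and histidine (H) have basic, nitrogen-containing side chains.
Matching residues: R1, H11, K12, R31.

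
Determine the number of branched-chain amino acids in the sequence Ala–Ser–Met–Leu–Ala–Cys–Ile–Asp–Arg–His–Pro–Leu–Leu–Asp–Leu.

The BCAAs are Val, Leu, and Ile — aliphatic side chains with a branch point.
Matching residues: Leu4, Ile7, Leu12, Leu13, Leu15.

5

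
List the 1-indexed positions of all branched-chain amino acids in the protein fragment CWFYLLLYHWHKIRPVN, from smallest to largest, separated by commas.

5, 6, 7, 13, 16

The BCAAs are Val, Leu, and Ile — aliphatic side chains with a branch point.
Matching residues: L5, L6, L7, I13, V16.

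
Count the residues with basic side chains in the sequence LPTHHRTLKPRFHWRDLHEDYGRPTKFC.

10

The basic amino acids are Lys (K), Arg (R), and His (H).
Matching residues: H4, H5, R6, K9, R11, H13, R15, H18, R23, K26.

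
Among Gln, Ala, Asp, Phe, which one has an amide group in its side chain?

Asparagine (N) and glutamine (Q) have uncharged amide side chains.
Of the listed options, only Gln belongs to this group.

Gln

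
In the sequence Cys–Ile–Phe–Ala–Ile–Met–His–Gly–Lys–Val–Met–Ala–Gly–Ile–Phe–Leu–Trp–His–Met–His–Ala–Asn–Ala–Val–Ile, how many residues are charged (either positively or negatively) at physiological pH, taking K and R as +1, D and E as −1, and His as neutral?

Charged side chains at pH ~7.4: K, R (positive); D, E (negative).
Matching residues: Lys9.

1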